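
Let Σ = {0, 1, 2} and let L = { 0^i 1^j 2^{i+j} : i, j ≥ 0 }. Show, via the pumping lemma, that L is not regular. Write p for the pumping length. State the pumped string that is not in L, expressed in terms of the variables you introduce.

Assume L is regular; let p be its pumping constant.
Take w = 0^p 1^p 2^{2p} ∈ L (with i=j=p, i+j=2p), |w| = 4p ≥ p.
By the pumping lemma, w = xyz with |xy| ≤ p and |y| ≥ 1.
The first p characters of w are 0's, so xy (and hence y) consists only of 0's. Write y = 0^k, 1 ≤ k ≤ p.
Consider xy^2z = 0^{p+k} 1^p 2^{2p}. Now the 0- and 1-counts sum to 2p+k, but the 2-count is 2p ≠ 2p+k. So xy^2z ∉ L.
This is a contradiction; hence L is not regular.

0^{p+k} 1^p 2^{2p}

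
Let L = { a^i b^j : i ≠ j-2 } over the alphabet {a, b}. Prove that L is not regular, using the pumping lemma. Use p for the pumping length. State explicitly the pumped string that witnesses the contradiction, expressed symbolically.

a^{p+p!} b^{p+p!+2}

Toward a contradiction, assume L is regular with pumping length p.
Choose w = a^p b^{p+p!+2}. Since p ≠ (p+p!+2)-2 = p+p!, w ∈ L; and |w| ≥ p.
By the pumping lemma, w = xyz with |xy| ≤ p and |y| ≥ 1.
The first p characters of w are a's, so xy (and hence y) consists only of a's. Write y = a^k, 1 ≤ k ≤ p.
Since 1 ≤ k ≤ p, k divides p!; set t = 1 + p!/k. Then xy^t z has p + (p!/k)·k = p + p! copies of a. Now the a-count is p+p! and (b-count)-2 = (p+p!+2)-2 = p+p!, so i ≠ j-2 fails. So xy^t z = a^{p+p!} b^{p+p!+2} ∉ L.
Contradiction. Therefore L is not regular.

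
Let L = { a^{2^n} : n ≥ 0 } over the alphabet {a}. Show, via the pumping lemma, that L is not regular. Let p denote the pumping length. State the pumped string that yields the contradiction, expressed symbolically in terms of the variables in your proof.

a^{2^p+k}

Assume L is regular; let p be its pumping constant.
Take w = a^{2^p} ∈ L with |w| = 2^p ≥ p.
Write w = xyz as guaranteed by the lemma, with |xy| ≤ p and y is nonempty.
Then y = a^k for some k with 1 ≤ k ≤ p.
Pump with i = 2: xy^2z = a^{2^p+k}. Since 1 ≤ k ≤ p < 2^p, we have 2^p < 2^p+k < 2^{p+1}, so 2^p+k is not a power of 2. So xy^2z ∉ L.
This contradicts the pumping lemma, so L is not regular.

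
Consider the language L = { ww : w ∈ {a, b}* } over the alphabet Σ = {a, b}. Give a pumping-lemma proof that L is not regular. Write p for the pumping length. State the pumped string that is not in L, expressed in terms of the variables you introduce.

Assume L is regular. Let p be the pumping length given by the pumping lemma.
Take w = a^p b^p a^p b^p = uu where u = a^pb^p; then w ∈ L and |w| = 4p ≥ p.
The pumping lemma gives a decomposition w = xyz where |xy| ≤ p and y is nonempty.
The first p characters of w are a's, so xy (and hence y) consists only of a's. Write y = a^k, 1 ≤ k ≤ p.
Pump with i = 2: xy^2z = a^{p+k} b^p a^p b^p, of length 4p+k. Suppose this equals vv. The string starts with a and ends with b, so v does too; thus the boundary between the two copies of v is a b→a transition. There is exactly one such transition, at position 2p+k, so |v| = 2p+k and |vv| = 4p+2k ≠ 4p+k since k ≥ 1. So xy^2z ∉ L.
This is a contradiction; hence L is not regular.

a^{p+k} b^p a^p b^p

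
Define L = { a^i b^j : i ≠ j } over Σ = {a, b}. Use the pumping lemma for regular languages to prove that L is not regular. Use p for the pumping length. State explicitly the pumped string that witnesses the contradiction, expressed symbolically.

Assume L is regular; let p be its pumping constant.
Choose w = a^p b^{p+p!}. Since p ≠ p+p!, w ∈ L; and |w| ≥ p.
Write w = xyz as guaranteed by the lemma, with |xy| ≤ p and |y| > 0.
The first p characters of w are a's, so xy (and hence y) consists only of a's. Write y = a^k, 1 ≤ k ≤ p.
Since 1 ≤ k ≤ p, k divides p!; set t = 1 + p!/k. Then xy^t z has p + (p!/k)·k = p + p! copies of a. Now the a-count equals the b-count, so i ≠ j fails. So xy^t z = a^{p+p!} b^{p+p!} ∉ L.
Contradiction. Therefore L is not regular.

a^{p+p!} b^{p+p!}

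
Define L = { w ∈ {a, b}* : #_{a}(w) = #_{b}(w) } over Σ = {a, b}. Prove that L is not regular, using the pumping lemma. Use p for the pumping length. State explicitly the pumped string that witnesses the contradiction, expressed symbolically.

a^{p+k} b^p

Assume L is regular. Let p be the pumping length given by the pumping lemma.
Choose w = a^p b^p ∈ L with |w| = 2p ≥ p.
The pumping lemma gives a decomposition w = xyz where |xy| ≤ p and |y| > 0.
Since the first p symbols of w are all a's and |xy| ≤ p, y lies entirely in the leading a-block: y = a^k for some k with 1 ≤ k ≤ p.
Pump with i = 2: xy^2z = a^{p+k} b^p has p+k occurrences of a but only p of b. Since k ≥ 1 the counts differ, so xy^2z ∉ L.
This is a contradiction; hence L is not regular.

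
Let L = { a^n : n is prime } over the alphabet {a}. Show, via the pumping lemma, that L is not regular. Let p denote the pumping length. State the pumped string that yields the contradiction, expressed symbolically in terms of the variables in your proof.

a^{q(1+k)}

Assume L is regular. Let p be the pumping length given by the pumping lemma.
Let q be a prime with q ≥ p+2 (infinitely many primes exist), and take w = a^q ∈ L with |w| = q ≥ p.
Write w = xyz as guaranteed by the lemma, with |xy| ≤ p and y is nonempty.
Then y = a^k for some k with 1 ≤ k ≤ p.
Since 1 ≤ k ≤ p, |xz| = q-k. Pump with i = q+1: |xy^{q+1}z| = (q-k)+(q+1)k = q+qk = q(1+k), which is composite (both factors ≥ 2). So xy^{q+1}z = a^{q(1+k)} ∉ L.
This contradicts the pumping lemma, so L is not regular.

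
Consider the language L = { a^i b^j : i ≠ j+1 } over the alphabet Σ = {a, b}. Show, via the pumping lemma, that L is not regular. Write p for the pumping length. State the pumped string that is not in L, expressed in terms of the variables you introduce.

a^{p+p!} b^{p+p!-1}

Suppose for contradiction that L is regular, and let p be the pumping length.
Choose w = a^p b^{p+p!-1}. Since p ≠ (p+p!-1)+1 = p+p!, w ∈ L; and |w| ≥ p.
By the pumping lemma, w = xyz with |xy| ≤ p and |y| > 0.
Since the first p symbols of w are all a's and |xy| ≤ p, y lies entirely in the leading a-block: y = a^k for some k with 1 ≤ k ≤ p.
Since 1 ≤ k ≤ p, k divides p!; set t = 1 + p!/k. Then xy^t z has p + (p!/k)·k = p + p! copies of a. Now the a-count is p+p! and (b-count)+1 = (p+p!-1)+1 = p+p!, so i ≠ j+1 fails. So xy^t z = a^{p+p!} b^{p+p!-1} ∉ L.
This is a contradiction; hence L is not regular.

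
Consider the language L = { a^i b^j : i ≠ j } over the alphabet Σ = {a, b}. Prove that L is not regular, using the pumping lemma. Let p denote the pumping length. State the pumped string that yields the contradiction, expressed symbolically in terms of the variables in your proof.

a^{p+p!} b^{p+p!}

Assume L is regular. Let p be the pumping length given by the pumping lemma.
Choose w = a^p b^{p+p!}. Since p ≠ p+p!, w ∈ L; and |w| ≥ p.
The pumping lemma gives a decomposition w = xyz where |xy| ≤ p and |y| > 0.
The first p characters of w are a's, so xy (and hence y) consists only of a's. Write y = a^k, 1 ≤ k ≤ p.
Since 1 ≤ k ≤ p, k divides p!; set t = 1 + p!/k. Then xy^t z has p + (p!/k)·k = p + p! copies of a. Now the a-count equals the b-count, so i ≠ j fails. So xy^t z = a^{p+p!} b^{p+p!} ∉ L.
This is a contradiction; hence L is not regular.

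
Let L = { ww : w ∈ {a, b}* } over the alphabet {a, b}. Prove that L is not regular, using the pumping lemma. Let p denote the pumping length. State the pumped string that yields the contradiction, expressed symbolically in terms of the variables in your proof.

a^{p+k} b^p a^p b^p

Assume L is regular; let p be its pumping constant.
Take w = a^p b^p a^p b^p = uu where u = a^pb^p; then w ∈ L and |w| = 4p ≥ p.
The pumping lemma gives a decomposition w = xyz where |xy| ≤ p and |y| ≥ 1.
The first p characters of w are a's, so xy (and hence y) consists only of a's. Write y = a^k, 1 ≤ k ≤ p.
Pump with i = 2: xy^2z = a^{p+k} b^p a^p b^p, of length 4p+k. Suppose this equals vv. The string starts with a and ends with b, so v does too; thus the boundary between the two copies of v is a b→a transition. There is exactly one such transition, at position 2p+k, so |v| = 2p+k and |vv| = 4p+2k ≠ 4p+k since k ≥ 1. So xy^2z ∉ L.
This contradicts the pumping lemma, so L is not regular.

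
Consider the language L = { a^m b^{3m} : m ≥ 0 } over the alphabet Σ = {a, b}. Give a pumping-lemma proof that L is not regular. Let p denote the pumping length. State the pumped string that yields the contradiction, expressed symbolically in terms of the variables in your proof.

Assume L is regular; let p be its pumping constant.
Let w = a^p b^{3p} ∈ L; note |w| = 4p ≥ p.
Write w = xyz as guaranteed by the lemma, with |xy| ≤ p and y is nonempty.
Because |xy| ≤ p and w begins with p copies of a, we have y = a^k with 1 ≤ k ≤ p.
Pump with i = 2: xy^2z = a^{p+k} b^{3p}. For this to lie in L we would need 3p = 3(p+k), which forces k = 0. But k ≥ 1, so xy^2z ∉ L.
This contradicts the pumping lemma, so L is not regular.

a^{p+k} b^{3p}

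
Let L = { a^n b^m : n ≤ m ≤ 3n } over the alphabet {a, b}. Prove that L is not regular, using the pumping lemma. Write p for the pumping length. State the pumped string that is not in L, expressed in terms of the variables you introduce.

a^{p+k} b^p

Suppose for contradiction that L is regular, and let p be the pumping length.
Take w = a^p b^p ∈ L (since p ≤ p ≤ 3p), with |w| = 2p ≥ p.
By the pumping lemma, w = xyz with |xy| ≤ p and |y| ≥ 1.
Since the first p symbols of w are all a's and |xy| ≤ p, y lies entirely in the leading a-block: y = a^k for some k with 1 ≤ k ≤ p.
Pump with i = 2: xy^2z = a^{p+k} b^p. Now n = p+k > p = m, so the condition n ≤ m fails. Thus xy^2z ∉ L.
This contradicts the pumping lemma, so L is not regular.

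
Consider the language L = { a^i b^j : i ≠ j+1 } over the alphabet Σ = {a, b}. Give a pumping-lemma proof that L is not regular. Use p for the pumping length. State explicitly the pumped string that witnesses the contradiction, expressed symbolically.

a^{p+p!} b^{p+p!-1}

Suppose for contradiction that L is regular, and let p be the pumping length.
Choose w = a^p b^{p+p!-1}. Since p ≠ (p+p!-1)+1 = p+p!, w ∈ L; and |w| ≥ p.
Write w = xyz as guaranteed by the lemma, with |xy| ≤ p and y is nonempty.
Because |xy| ≤ p and w begins with p copies of a, we have y = a^k with 1 ≤ k ≤ p.
Since 1 ≤ k ≤ p, k divides p!; set t = 1 + p!/k. Then xy^t z has p + (p!/k)·k = p + p! copies of a. Now the a-count is p+p! and (b-count)+1 = (p+p!-1)+1 = p+p!, so i ≠ j+1 fails. So xy^t z = a^{p+p!} b^{p+p!-1} ∉ L.
This contradicts the pumping lemma, so L is not regular.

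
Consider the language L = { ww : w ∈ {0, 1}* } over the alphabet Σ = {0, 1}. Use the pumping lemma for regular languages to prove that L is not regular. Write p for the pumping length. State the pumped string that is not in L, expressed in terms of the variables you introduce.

0^{p+k} 1^p 0^p 1^p

Assume L is regular; let p be its pumping constant.
Take w = 0^p 1^p 0^p 1^p = uu where u = 0^p1^p; then w ∈ L and |w| = 4p ≥ p.
The pumping lemma gives a decomposition w = xyz where |xy| ≤ p and y is nonempty.
Because |xy| ≤ p and w begins with p copies of 0, we have y = 0^k with 1 ≤ k ≤ p.
Pump with i = 2: xy^2z = 0^{p+k} 1^p 0^p 1^p, of length 4p+k. Suppose this equals vv. The string starts with 0 and ends with 1, so v does too; thus the boundary between the two copies of v is a 1→0 transition. There is exactly one such transition, at position 2p+k, so |v| = 2p+k and |vv| = 4p+2k ≠ 4p+k since k ≥ 1. So xy^2z ∉ L.
Contradiction. Therefore L is not regular.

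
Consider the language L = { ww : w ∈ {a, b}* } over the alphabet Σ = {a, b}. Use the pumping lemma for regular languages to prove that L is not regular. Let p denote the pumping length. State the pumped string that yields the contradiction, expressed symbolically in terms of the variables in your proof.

a^{p+k} b^p a^p b^p

Suppose for contradiction that L is regular, and let p be the pumping length.
Take w = a^p b^p a^p b^p = uu where u = a^pb^p; then w ∈ L and |w| = 4p ≥ p.
The pumping lemma gives a decomposition w = xyz where |xy| ≤ p and y is nonempty.
Because |xy| ≤ p and w begins with p copies of a, we have y = a^k with 1 ≤ k ≤ p.
Pump with i = 2: xy^2z = a^{p+k} b^p a^p b^p, of length 4p+k. Suppose this equals vv. The string starts with a and ends with b, so v does too; thus the boundary between the two copies of v is a b→a transition. There is exactly one such transition, at position 2p+k, so |v| = 2p+k and |vv| = 4p+2k ≠ 4p+k since k ≥ 1. So xy^2z ∉ L.
This is a contradiction; hence L is not regular.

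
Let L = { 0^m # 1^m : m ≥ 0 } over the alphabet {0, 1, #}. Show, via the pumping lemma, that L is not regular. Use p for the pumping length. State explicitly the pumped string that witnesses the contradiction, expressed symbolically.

Assume L is regular. Let p be the pumping length given by the pumping lemma.
Take w = 0^p # 1^p ∈ L with |w| = 2p+1 ≥ p.
The pumping lemma gives a decomposition w = xyz where |xy| ≤ p and y is nonempty.
Because |xy| ≤ p and w begins with p copies of 0, we have y = 0^k with 1 ≤ k ≤ p.
Pump with i = 2: xy^2z = 0^{p+k} # 1^p, which would require p+k = p. But k ≥ 1, so xy^2z ∉ L.
This is a contradiction; hence L is not regular.

0^{p+k} # 1^p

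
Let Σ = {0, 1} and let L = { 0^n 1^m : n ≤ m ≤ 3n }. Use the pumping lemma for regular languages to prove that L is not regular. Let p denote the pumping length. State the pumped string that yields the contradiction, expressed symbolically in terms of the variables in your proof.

0^{p+k} 1^p

Toward a contradiction, assume L is regular with pumping length p.
Take w = 0^p 1^p ∈ L (since p ≤ p ≤ 3p), with |w| = 2p ≥ p.
Write w = xyz as guaranteed by the lemma, with |xy| ≤ p and |y| > 0.
Because |xy| ≤ p and w begins with p copies of 0, we have y = 0^k with 1 ≤ k ≤ p.
Pump with i = 2: xy^2z = 0^{p+k} 1^p. Now n = p+k > p = m, so the condition n ≤ m fails. Thus xy^2z ∉ L.
This is a contradiction; hence L is not regular.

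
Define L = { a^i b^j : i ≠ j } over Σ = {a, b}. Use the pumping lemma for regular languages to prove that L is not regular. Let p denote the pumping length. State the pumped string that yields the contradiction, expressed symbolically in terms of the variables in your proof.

a^{p+p!} b^{p+p!}

Assume L is regular. Let p be the pumping length given by the pumping lemma.
Choose w = a^p b^{p+p!}. Since p ≠ p+p!, w ∈ L; and |w| ≥ p.
By the pumping lemma, w = xyz with |xy| ≤ p and |y| ≥ 1.
The first p characters of w are a's, so xy (and hence y) consists only of a's. Write y = a^k, 1 ≤ k ≤ p.
Since 1 ≤ k ≤ p, k divides p!; set t = 1 + p!/k. Then xy^t z has p + (p!/k)·k = p + p! copies of a. Now the a-count equals the b-count, so i ≠ j fails. So xy^t z = a^{p+p!} b^{p+p!} ∉ L.
This contradicts the pumping lemma, so L is not regular.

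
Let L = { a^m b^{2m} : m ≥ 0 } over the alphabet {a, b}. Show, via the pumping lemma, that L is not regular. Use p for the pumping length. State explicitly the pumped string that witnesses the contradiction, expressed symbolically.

a^{p+k} b^{2p}

Suppose for contradiction that L is regular, and let p be the pumping length.
Choose w = a^p b^{2p}, which is in L with |w| = 3p ≥ p.
By the pumping lemma, w = xyz with |xy| ≤ p and |y| ≥ 1.
Since the first p symbols of w are all a's and |xy| ≤ p, y lies entirely in the leading a-block: y = a^k for some k with 1 ≤ k ≤ p.
Pump with i = 2: xy^2z = a^{p+k} b^{2p}. For this to lie in L we would need 2p = 2(p+k), which forces k = 0. But k ≥ 1, so xy^2z ∉ L.
This contradicts the pumping lemma, so L is not regular.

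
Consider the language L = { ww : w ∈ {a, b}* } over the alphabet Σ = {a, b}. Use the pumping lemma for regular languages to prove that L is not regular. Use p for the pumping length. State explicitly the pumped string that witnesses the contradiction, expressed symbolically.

a^{p+k} b^p a^p b^p

Assume L is regular. Let p be the pumping length given by the pumping lemma.
Take w = a^p b^p a^p b^p = uu where u = a^pb^p; then w ∈ L and |w| = 4p ≥ p.
By the pumping lemma, w = xyz with |xy| ≤ p and y is nonempty.
The first p characters of w are a's, so xy (and hence y) consists only of a's. Write y = a^k, 1 ≤ k ≤ p.
Pump with i = 2: xy^2z = a^{p+k} b^p a^p b^p, of length 4p+k. Suppose this equals vv. The string starts with a and ends with b, so v does too; thus the boundary between the two copies of v is a b→a transition. There is exactly one such transition, at position 2p+k, so |v| = 2p+k and |vv| = 4p+2k ≠ 4p+k since k ≥ 1. So xy^2z ∉ L.
Contradiction. Therefore L is not regular.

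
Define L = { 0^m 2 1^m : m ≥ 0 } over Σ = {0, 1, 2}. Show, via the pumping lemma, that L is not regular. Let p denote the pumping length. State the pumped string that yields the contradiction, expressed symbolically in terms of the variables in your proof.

Assume L is regular; let p be its pumping constant.
Take w = 0^p 2 1^p ∈ L with |w| = 2p+1 ≥ p.
By the pumping lemma, w = xyz with |xy| ≤ p and |y| ≥ 1.
The first p characters of w are 0's, so xy (and hence y) consists only of 0's. Write y = 0^k, 1 ≤ k ≤ p.
Pump with i = 2: xy^2z = 0^{p+k} 2 1^p, which would require p+k = p. But k ≥ 1, so xy^2z ∉ L.
This contradicts the pumping lemma, so L is not regular.

0^{p+k} 2 1^p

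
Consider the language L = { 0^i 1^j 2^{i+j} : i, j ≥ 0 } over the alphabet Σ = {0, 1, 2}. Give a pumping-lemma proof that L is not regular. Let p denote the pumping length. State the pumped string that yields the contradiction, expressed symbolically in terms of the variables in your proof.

Assume L is regular. Let p be the pumping length given by the pumping lemma.
Take w = 0^p 1^p 2^{2p} ∈ L (with i=j=p, i+j=2p), |w| = 4p ≥ p.
By the pumping lemma, w = xyz with |xy| ≤ p and |y| > 0.
Since the first p symbols of w are all 0's and |xy| ≤ p, y lies entirely in the leading 0-block: y = 0^k for some k with 1 ≤ k ≤ p.
Consider xy^2z = 0^{p+k} 1^p 2^{2p}. Now the 0- and 1-counts sum to 2p+k, but the 2-count is 2p ≠ 2p+k. So xy^2z ∉ L.
This contradicts the pumping lemma, so L is not regular.

0^{p+k} 1^p 2^{2p}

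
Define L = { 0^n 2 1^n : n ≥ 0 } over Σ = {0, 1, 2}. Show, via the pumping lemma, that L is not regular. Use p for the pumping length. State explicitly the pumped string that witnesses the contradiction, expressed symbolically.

Toward a contradiction, assume L is regular with pumping length p.
Take w = 0^p 2 1^p ∈ L with |w| = 2p+1 ≥ p.
The pumping lemma gives a decomposition w = xyz where |xy| ≤ p and |y| ≥ 1.
Since the first p symbols of w are all 0's and |xy| ≤ p, y lies entirely in the leading 0-block: y = 0^k for some k with 1 ≤ k ≤ p.
Pump with i = 2: xy^2z = 0^{p+k} 2 1^p, which would require p+k = p. But k ≥ 1, so xy^2z ∉ L.
This is a contradiction; hence L is not regular.

0^{p+k} 2 1^p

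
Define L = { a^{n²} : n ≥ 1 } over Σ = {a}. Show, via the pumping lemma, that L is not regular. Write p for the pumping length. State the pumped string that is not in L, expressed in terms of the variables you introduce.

Assume L is regular. Let p be the pumping length given by the pumping lemma.
Take w = a^{p²} ∈ L with |w| = p² ≥ p.
Write w = xyz as guaranteed by the lemma, with |xy| ≤ p and |y| > 0.
Then y = a^k for some k with 1 ≤ k ≤ p.
Pump with i = 2: xy^2z = a^{p²+k}. Since 1 ≤ k ≤ p, p² < p²+k ≤ p²+p < (p+1)², so p²+k lies strictly between consecutive squares and is not a perfect square. So xy^2z ∉ L.
This is a contradiction; hence L is not regular.

a^{p²+k}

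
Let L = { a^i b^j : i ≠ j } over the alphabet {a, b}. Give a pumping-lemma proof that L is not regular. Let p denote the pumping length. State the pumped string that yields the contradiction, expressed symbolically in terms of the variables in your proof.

Assume L is regular. Let p be the pumping length given by the pumping lemma.
Choose w = a^p b^{p+p!}. Since p ≠ p+p!, w ∈ L; and |w| ≥ p.
Write w = xyz as guaranteed by the lemma, with |xy| ≤ p and |y| > 0.
Because |xy| ≤ p and w begins with p copies of a, we have y = a^k with 1 ≤ k ≤ p.
Since 1 ≤ k ≤ p, k divides p!; set t = 1 + p!/k. Then xy^t z has p + (p!/k)·k = p + p! copies of a. Now the a-count equals the b-count, so i ≠ j fails. So xy^t z = a^{p+p!} b^{p+p!} ∉ L.
This is a contradiction; hence L is not regular.

a^{p+p!} b^{p+p!}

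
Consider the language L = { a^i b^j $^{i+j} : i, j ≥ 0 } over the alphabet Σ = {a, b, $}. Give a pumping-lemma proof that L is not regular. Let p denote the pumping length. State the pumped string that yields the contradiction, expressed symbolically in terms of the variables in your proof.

Toward a contradiction, assume L is regular with pumping length p.
Take w = a^p b^p $^{2p} ∈ L (with i=j=p, i+j=2p), |w| = 4p ≥ p.
The pumping lemma gives a decomposition w = xyz where |xy| ≤ p and |y| ≥ 1.
Because |xy| ≤ p and w begins with p copies of a, we have y = a^k with 1 ≤ k ≤ p.
Consider xy^2z = a^{p+k} b^p $^{2p}. Now the a- and b-counts sum to 2p+k, but the $-count is 2p ≠ 2p+k. So xy^2z ∉ L.
This contradicts the pumping lemma, so L is not regular.

a^{p+k} b^p $^{2p}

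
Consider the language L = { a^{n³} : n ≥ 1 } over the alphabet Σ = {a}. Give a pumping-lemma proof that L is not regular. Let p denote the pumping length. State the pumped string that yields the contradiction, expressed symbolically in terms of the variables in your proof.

Suppose for contradiction that L is regular, and let p be the pumping length.
Take w = a^{p³} ∈ L with |w| = p³ ≥ p.
By the pumping lemma, w = xyz with |xy| ≤ p and |y| > 0.
Then y = a^k for some k with 1 ≤ k ≤ p.
Pump with i = 2: xy^2z = a^{p³+k}. Since 1 ≤ k ≤ p, p³ < p³+k ≤ p³+p < p³+3p²+3p+1 = (p+1)³, so p³+k is not a perfect cube. So xy^2z ∉ L.
Contradiction. Therefore L is not regular.

a^{p³+k}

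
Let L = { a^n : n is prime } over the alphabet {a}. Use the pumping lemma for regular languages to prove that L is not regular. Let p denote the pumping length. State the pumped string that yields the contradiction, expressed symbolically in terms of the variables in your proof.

Assume L is regular. Let p be the pumping length given by the pumping lemma.
Let q be a prime with q ≥ p+2 (infinitely many primes exist), and take w = a^q ∈ L with |w| = q ≥ p.
Write w = xyz as guaranteed by the lemma, with |xy| ≤ p and |y| > 0.
Then y = a^k for some k with 1 ≤ k ≤ p.
Since 1 ≤ k ≤ p, |xz| = q-k. Pump with i = q+1: |xy^{q+1}z| = (q-k)+(q+1)k = q+qk = q(1+k), which is composite (both factors ≥ 2). So xy^{q+1}z = a^{q(1+k)} ∉ L.
This contradicts the pumping lemma, so L is not regular.

a^{q(1+k)}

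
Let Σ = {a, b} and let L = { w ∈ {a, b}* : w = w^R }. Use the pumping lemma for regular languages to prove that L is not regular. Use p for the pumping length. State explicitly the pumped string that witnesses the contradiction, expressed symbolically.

Toward a contradiction, assume L is regular with pumping length p.
Take w = a^p b a^p, a palindrome of length 2p+1 ≥ p.
By the pumping lemma, w = xyz with |xy| ≤ p and |y| ≥ 1.
Because |xy| ≤ p and w begins with p copies of a, we have y = a^k with 1 ≤ k ≤ p.
Pump with i = 2: xy^2z = a^{p+k} b a^p. Its reverse is a^p b a^{p+k}, which differs from xy^2z since k ≥ 1. So xy^2z is not a palindrome and xy^2z ∉ L.
This contradicts the pumping lemma, so L is not regular.

a^{p+k} b a^p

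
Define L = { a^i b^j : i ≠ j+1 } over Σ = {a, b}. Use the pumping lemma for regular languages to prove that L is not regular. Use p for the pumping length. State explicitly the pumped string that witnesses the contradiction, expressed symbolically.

a^{p+p!} b^{p+p!-1}

Toward a contradiction, assume L is regular with pumping length p.
Choose w = a^p b^{p+p!-1}. Since p ≠ (p+p!-1)+1 = p+p!, w ∈ L; and |w| ≥ p.
By the pumping lemma, w = xyz with |xy| ≤ p and y is nonempty.
Because |xy| ≤ p and w begins with p copies of a, we have y = a^k with 1 ≤ k ≤ p.
Since 1 ≤ k ≤ p, k divides p!; set t = 1 + p!/k. Then xy^t z has p + (p!/k)·k = p + p! copies of a. Now the a-count is p+p! and (b-count)+1 = (p+p!-1)+1 = p+p!, so i ≠ j+1 fails. So xy^t z = a^{p+p!} b^{p+p!-1} ∉ L.
This is a contradiction; hence L is not regular.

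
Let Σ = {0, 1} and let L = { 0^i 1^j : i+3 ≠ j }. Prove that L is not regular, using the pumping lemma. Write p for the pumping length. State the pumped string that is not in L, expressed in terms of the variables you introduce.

Toward a contradiction, assume L is regular with pumping length p.
Choose w = 0^p 1^{p+p!+3}. Since p ≠ (p+p!+3)-3 = p+p!, w ∈ L; and |w| ≥ p.
By the pumping lemma, w = xyz with |xy| ≤ p and |y| ≥ 1.
Since the first p symbols of w are all 0's and |xy| ≤ p, y lies entirely in the leading 0-block: y = 0^k for some k with 1 ≤ k ≤ p.
Since 1 ≤ k ≤ p, k divides p!; set t = 1 + p!/k. Then xy^t z has p + (p!/k)·k = p + p! copies of 0. Now the 0-count is p+p! and (1-count)-3 = (p+p!+3)-3 = p+p!, so i+3 ≠ j fails. So xy^t z = 0^{p+p!} 1^{p+p!+3} ∉ L.
This contradicts the pumping lemma, so L is not regular.

0^{p+p!} 1^{p+p!+3}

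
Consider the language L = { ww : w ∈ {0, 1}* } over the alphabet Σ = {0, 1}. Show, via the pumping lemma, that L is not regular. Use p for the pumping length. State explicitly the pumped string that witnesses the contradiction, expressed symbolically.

Toward a contradiction, assume L is regular with pumping length p.
Take w = 0^p 1^p 0^p 1^p = uu where u = 0^p1^p; then w ∈ L and |w| = 4p ≥ p.
The pumping lemma gives a decomposition w = xyz where |xy| ≤ p and |y| > 0.
The first p characters of w are 0's, so xy (and hence y) consists only of 0's. Write y = 0^k, 1 ≤ k ≤ p.
Pump with i = 2: xy^2z = 0^{p+k} 1^p 0^p 1^p, of length 4p+k. Suppose this equals vv. The string starts with 0 and ends with 1, so v does too; thus the boundary between the two copies of v is a 1→0 transition. There is exactly one such transition, at position 2p+k, so |v| = 2p+k and |vv| = 4p+2k ≠ 4p+k since k ≥ 1. So xy^2z ∉ L.
Contradiction. Therefore L is not regular.

0^{p+k} 1^p 0^p 1^p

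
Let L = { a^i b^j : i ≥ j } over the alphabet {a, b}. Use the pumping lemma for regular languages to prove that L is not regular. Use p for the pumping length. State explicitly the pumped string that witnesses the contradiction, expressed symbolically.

Assume L is regular. Let p be the pumping length given by the pumping lemma.
Choose w = a^p b^p ∈ L, with |w| = 2p ≥ p.
By the pumping lemma, w = xyz with |xy| ≤ p and y is nonempty.
Because |xy| ≤ p and w begins with p copies of a, we have y = a^k with 1 ≤ k ≤ p.
Consider xy^0z = xz = a^{p-k} b^p. Since k ≥ 1, the a-count p-k is less than p, so i ≥ j fails; thus xz ∉ L.
This is a contradiction; hence L is not regular.

a^{p-k} b^p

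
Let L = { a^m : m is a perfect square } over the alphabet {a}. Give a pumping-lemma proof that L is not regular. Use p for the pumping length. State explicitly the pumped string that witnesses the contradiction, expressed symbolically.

Suppose for contradiction that L is regular, and let p be the pumping length.
Take w = a^{p²} ∈ L with |w| = p² ≥ p.
The pumping lemma gives a decomposition w = xyz where |xy| ≤ p and |y| ≥ 1.
Then y = a^k for some k with 1 ≤ k ≤ p.
Pump with i = 2: xy^2z = a^{p²+k}. Since 1 ≤ k ≤ p, p² < p²+k ≤ p²+p < (p+1)², so p²+k lies strictly between consecutive squares and is not a perfect square. So xy^2z ∉ L.
This contradicts the pumping lemma, so L is not regular.

a^{p²+k}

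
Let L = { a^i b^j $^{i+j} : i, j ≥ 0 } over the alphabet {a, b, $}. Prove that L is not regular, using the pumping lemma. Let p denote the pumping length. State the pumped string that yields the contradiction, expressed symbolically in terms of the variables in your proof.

a^{p+k} b^p $^{2p}

Toward a contradiction, assume L is regular with pumping length p.
Take w = a^p b^p $^{2p} ∈ L (with i=j=p, i+j=2p), |w| = 4p ≥ p.
The pumping lemma gives a decomposition w = xyz where |xy| ≤ p and y is nonempty.
The first p characters of w are a's, so xy (and hence y) consists only of a's. Write y = a^k, 1 ≤ k ≤ p.
Consider xy^2z = a^{p+k} b^p $^{2p}. Now the a- and b-counts sum to 2p+k, but the $-count is 2p ≠ 2p+k. So xy^2z ∉ L.
Contradiction. Therefore L is not regular.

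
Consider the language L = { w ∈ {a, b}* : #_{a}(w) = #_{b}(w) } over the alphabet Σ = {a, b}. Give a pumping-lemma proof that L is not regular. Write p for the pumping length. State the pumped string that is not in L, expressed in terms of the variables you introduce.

a^{p+k} b^p

Assume L is regular. Let p be the pumping length given by the pumping lemma.
Choose w = a^p b^p ∈ L with |w| = 2p ≥ p.
By the pumping lemma, w = xyz with |xy| ≤ p and |y| > 0.
The first p characters of w are a's, so xy (and hence y) consists only of a's. Write y = a^k, 1 ≤ k ≤ p.
Pump with i = 2: xy^2z = a^{p+k} b^p has p+k occurrences of a but only p of b. Since k ≥ 1 the counts differ, so xy^2z ∉ L.
This is a contradiction; hence L is not regular.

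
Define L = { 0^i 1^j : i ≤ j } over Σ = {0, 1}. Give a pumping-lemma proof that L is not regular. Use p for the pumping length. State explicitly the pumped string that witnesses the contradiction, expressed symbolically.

Assume L is regular. Let p be the pumping length given by the pumping lemma.
Choose w = 0^p 1^p ∈ L, with |w| = 2p ≥ p.
The pumping lemma gives a decomposition w = xyz where |xy| ≤ p and |y| > 0.
Since the first p symbols of w are all 0's and |xy| ≤ p, y lies entirely in the leading 0-block: y = 0^k for some k with 1 ≤ k ≤ p.
Consider xy^2z = 0^{p+k} 1^p. Since k ≥ 1, the 0-count p+k exceeds the 1-count p, so i ≤ j fails; thus xy^2z ∉ L.
Contradiction. Therefore L is not regular.

0^{p+k} 1^p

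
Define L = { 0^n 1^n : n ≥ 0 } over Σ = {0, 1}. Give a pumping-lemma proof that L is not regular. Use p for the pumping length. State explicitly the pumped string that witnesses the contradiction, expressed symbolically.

0^{p+k} 1^p

Assume L is regular; let p be its pumping constant.
Choose w = 0^p 1^p, which is in L with |w| = 2p ≥ p.
By the pumping lemma, w = xyz with |xy| ≤ p and |y| ≥ 1.
The first p characters of w are 0's, so xy (and hence y) consists only of 0's. Write y = 0^k, 1 ≤ k ≤ p.
Pump with i = 2: xy^2z = 0^{p+k} 1^p. For this to lie in L we would need p = p+k, which forces k = 0. But k ≥ 1, so xy^2z ∉ L.
This contradicts the pumping lemma, so L is not regular.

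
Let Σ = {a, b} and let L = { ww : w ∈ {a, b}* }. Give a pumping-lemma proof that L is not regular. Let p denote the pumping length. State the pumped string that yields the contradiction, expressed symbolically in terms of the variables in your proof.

a^{p+k} b^p a^p b^p

Suppose for contradiction that L is regular, and let p be the pumping length.
Take w = a^p b^p a^p b^p = uu where u = a^pb^p; then w ∈ L and |w| = 4p ≥ p.
The pumping lemma gives a decomposition w = xyz where |xy| ≤ p and |y| ≥ 1.
The first p characters of w are a's, so xy (and hence y) consists only of a's. Write y = a^k, 1 ≤ k ≤ p.
Pump with i = 2: xy^2z = a^{p+k} b^p a^p b^p, of length 4p+k. Suppose this equals vv. The string starts with a and ends with b, so v does too; thus the boundary between the two copies of v is a b→a transition. There is exactly one such transition, at position 2p+k, so |v| = 2p+k and |vv| = 4p+2k ≠ 4p+k since k ≥ 1. So xy^2z ∉ L.
Contradiction. Therefore L is not regular.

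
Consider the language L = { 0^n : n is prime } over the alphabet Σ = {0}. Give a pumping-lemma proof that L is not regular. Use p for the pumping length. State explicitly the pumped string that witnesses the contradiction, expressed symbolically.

Toward a contradiction, assume L is regular with pumping length p.
Let q be a prime with q ≥ p+2 (infinitely many primes exist), and take w = 0^q ∈ L with |w| = q ≥ p.
By the pumping lemma, w = xyz with |xy| ≤ p and |y| ≥ 1.
Then y = 0^k for some k with 1 ≤ k ≤ p.
Since 1 ≤ k ≤ p, |xz| = q-k. Pump with i = q+1: |xy^{q+1}z| = (q-k)+(q+1)k = q+qk = q(1+k), which is composite (both factors ≥ 2). So xy^{q+1}z = 0^{q(1+k)} ∉ L.
This contradicts the pumping lemma, so L is not regular.

0^{q(1+k)}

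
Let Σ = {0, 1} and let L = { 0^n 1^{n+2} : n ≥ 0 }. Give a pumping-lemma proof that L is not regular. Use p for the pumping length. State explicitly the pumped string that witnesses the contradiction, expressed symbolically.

0^{p+k} 1^{p+2}

Suppose for contradiction that L is regular, and let p be the pumping length.
Choose w = 0^p 1^{p+2}, which is in L with |w| = 2p+2 ≥ p.
Write w = xyz as guaranteed by the lemma, with |xy| ≤ p and y is nonempty.
Because |xy| ≤ p and w begins with p copies of 0, we have y = 0^k with 1 ≤ k ≤ p.
Pump with i = 2: xy^2z = 0^{p+k} 1^{p+2}. For this to lie in L we would need p+2 = (p+k)+2, which forces k = 0. But k ≥ 1, so xy^2z ∉ L.
This contradicts the pumping lemma, so L is not regular.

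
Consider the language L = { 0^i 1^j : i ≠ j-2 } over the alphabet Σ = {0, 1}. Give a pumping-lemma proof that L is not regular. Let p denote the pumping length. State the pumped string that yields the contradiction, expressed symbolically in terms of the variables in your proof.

0^{p+p!} 1^{p+p!+2}

Assume L is regular. Let p be the pumping length given by the pumping lemma.
Choose w = 0^p 1^{p+p!+2}. Since p ≠ (p+p!+2)-2 = p+p!, w ∈ L; and |w| ≥ p.
The pumping lemma gives a decomposition w = xyz where |xy| ≤ p and |y| ≥ 1.
The first p characters of w are 0's, so xy (and hence y) consists only of 0's. Write y = 0^k, 1 ≤ k ≤ p.
Since 1 ≤ k ≤ p, k divides p!; set t = 1 + p!/k. Then xy^t z has p + (p!/k)·k = p + p! copies of 0. Now the 0-count is p+p! and (1-count)-2 = (p+p!+2)-2 = p+p!, so i ≠ j-2 fails. So xy^t z = 0^{p+p!} 1^{p+p!+2} ∉ L.
This contradicts the pumping lemma, so L is not regular.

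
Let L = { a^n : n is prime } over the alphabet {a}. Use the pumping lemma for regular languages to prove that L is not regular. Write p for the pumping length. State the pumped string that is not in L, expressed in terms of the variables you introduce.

a^{q(1+k)}

Assume L is regular; let p be its pumping constant.
Let q be a prime with q ≥ p+2 (infinitely many primes exist), and take w = a^q ∈ L with |w| = q ≥ p.
The pumping lemma gives a decomposition w = xyz where |xy| ≤ p and |y| > 0.
Then y = a^k for some k with 1 ≤ k ≤ p.
Since 1 ≤ k ≤ p, |xz| = q-k. Pump with i = q+1: |xy^{q+1}z| = (q-k)+(q+1)k = q+qk = q(1+k), which is composite (both factors ≥ 2). So xy^{q+1}z = a^{q(1+k)} ∉ L.
Contradiction. Therefore L is not regular.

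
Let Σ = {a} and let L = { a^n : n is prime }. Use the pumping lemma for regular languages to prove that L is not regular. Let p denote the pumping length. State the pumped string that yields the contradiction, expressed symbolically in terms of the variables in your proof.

Suppose for contradiction that L is regular, and let p be the pumping length.
Let q be a prime with q ≥ p+2 (infinitely many primes exist), and take w = a^q ∈ L with |w| = q ≥ p.
Write w = xyz as guaranteed by the lemma, with |xy| ≤ p and y is nonempty.
Then y = a^k for some k with 1 ≤ k ≤ p.
Since 1 ≤ k ≤ p, |xz| = q-k. Pump with i = q+1: |xy^{q+1}z| = (q-k)+(q+1)k = q+qk = q(1+k), which is composite (both factors ≥ 2). So xy^{q+1}z = a^{q(1+k)} ∉ L.
Contradiction. Therefore L is not regular.

a^{q(1+k)}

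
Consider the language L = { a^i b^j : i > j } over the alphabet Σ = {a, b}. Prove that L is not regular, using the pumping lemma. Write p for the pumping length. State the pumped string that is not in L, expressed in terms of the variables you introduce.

Toward a contradiction, assume L is regular with pumping length p.
Choose w = a^{p+1} b^p ∈ L, with |w| = 2p+1 ≥ p.
By the pumping lemma, w = xyz with |xy| ≤ p and |y| ≥ 1.
The first p characters of w are a's, so xy (and hence y) consists only of a's. Write y = a^k, 1 ≤ k ≤ p.
Consider xy^0z = xz = a^{p+1-k} b^p. Since k ≥ 1, the a-count p+1-k is at most p, so i > j fails; thus xz ∉ L.
This contradicts the pumping lemma, so L is not regular.

a^{p+1-k} b^p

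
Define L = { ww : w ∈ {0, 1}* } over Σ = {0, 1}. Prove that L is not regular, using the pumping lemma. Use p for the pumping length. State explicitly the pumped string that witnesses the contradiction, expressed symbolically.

Assume L is regular. Let p be the pumping length given by the pumping lemma.
Take w = 0^p 1^p 0^p 1^p = uu where u = 0^p1^p; then w ∈ L and |w| = 4p ≥ p.
Write w = xyz as guaranteed by the lemma, with |xy| ≤ p and y is nonempty.
Because |xy| ≤ p and w begins with p copies of 0, we have y = 0^k with 1 ≤ k ≤ p.
Pump with i = 2: xy^2z = 0^{p+k} 1^p 0^p 1^p, of length 4p+k. Suppose this equals vv. The string starts with 0 and ends with 1, so v does too; thus the boundary between the two copies of v is a 1→0 transition. There is exactly one such transition, at position 2p+k, so |v| = 2p+k and |vv| = 4p+2k ≠ 4p+k since k ≥ 1. So xy^2z ∉ L.
This is a contradiction; hence L is not regular.

0^{p+k} 1^p 0^p 1^p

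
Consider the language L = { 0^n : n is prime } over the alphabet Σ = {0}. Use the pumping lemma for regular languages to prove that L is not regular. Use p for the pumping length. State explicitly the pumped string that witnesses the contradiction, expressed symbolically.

0^{q(1+k)}

Suppose for contradiction that L is regular, and let p be the pumping length.
Let q be a prime with q ≥ p+2 (infinitely many primes exist), and take w = 0^q ∈ L with |w| = q ≥ p.
By the pumping lemma, w = xyz with |xy| ≤ p and |y| ≥ 1.
Then y = 0^k for some k with 1 ≤ k ≤ p.
Since 1 ≤ k ≤ p, |xz| = q-k. Pump with i = q+1: |xy^{q+1}z| = (q-k)+(q+1)k = q+qk = q(1+k), which is composite (both factors ≥ 2). So xy^{q+1}z = 0^{q(1+k)} ∉ L.
This contradicts the pumping lemma, so L is not regular.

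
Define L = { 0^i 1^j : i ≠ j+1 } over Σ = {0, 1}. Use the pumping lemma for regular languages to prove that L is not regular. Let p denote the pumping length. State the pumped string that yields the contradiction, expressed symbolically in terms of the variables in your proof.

0^{p+p!} 1^{p+p!-1}

Toward a contradiction, assume L is regular with pumping length p.
Choose w = 0^p 1^{p+p!-1}. Since p ≠ (p+p!-1)+1 = p+p!, w ∈ L; and |w| ≥ p.
The pumping lemma gives a decomposition w = xyz where |xy| ≤ p and y is nonempty.
The first p characters of w are 0's, so xy (and hence y) consists only of 0's. Write y = 0^k, 1 ≤ k ≤ p.
Since 1 ≤ k ≤ p, k divides p!; set t = 1 + p!/k. Then xy^t z has p + (p!/k)·k = p + p! copies of 0. Now the 0-count is p+p! and (1-count)+1 = (p+p!-1)+1 = p+p!, so i ≠ j+1 fails. So xy^t z = 0^{p+p!} 1^{p+p!-1} ∉ L.
This is a contradiction; hence L is not regular.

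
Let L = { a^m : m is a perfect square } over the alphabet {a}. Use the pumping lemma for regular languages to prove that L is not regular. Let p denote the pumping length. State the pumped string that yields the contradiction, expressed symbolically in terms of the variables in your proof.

a^{p²+k}

Toward a contradiction, assume L is regular with pumping length p.
Take w = a^{p²} ∈ L with |w| = p² ≥ p.
The pumping lemma gives a decomposition w = xyz where |xy| ≤ p and |y| ≥ 1.
Then y = a^k for some k with 1 ≤ k ≤ p.
Pump with i = 2: xy^2z = a^{p²+k}. Since 1 ≤ k ≤ p, p² < p²+k ≤ p²+p < (p+1)², so p²+k lies strictly between consecutive squares and is not a perfect square. So xy^2z ∉ L.
Contradiction. Therefore L is not regular.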